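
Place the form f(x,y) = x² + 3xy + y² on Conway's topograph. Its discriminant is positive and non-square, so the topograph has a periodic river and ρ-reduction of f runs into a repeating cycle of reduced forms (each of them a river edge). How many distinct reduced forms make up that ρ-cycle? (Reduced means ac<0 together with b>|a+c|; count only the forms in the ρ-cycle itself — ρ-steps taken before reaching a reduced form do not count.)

D = 5, ⌊√D⌋ = 2
descent: ρ → (1,1,-1)  [lands on river]
river: ρ → (-1,1,1)
ρ-cycle length = 2 (tail of 1 descent step not counted)

2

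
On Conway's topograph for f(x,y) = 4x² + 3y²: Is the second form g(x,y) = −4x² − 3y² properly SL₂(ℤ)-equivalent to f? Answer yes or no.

D₁ = -48, D₂ = -48
f: flip: (4,0,3)→(3,0,4)
f: reduced (well bottom): (3,0,4) with a≤c, −a<b≤a
g is negative-definite; reduce −g:
−g: flip: (4,0,3)→(3,0,4)
−g: reduced (well bottom): (3,0,4) with a≤c, −a<b≤a
flip sign back: reduced form of g is (-3,0,-4)
reduced forms (3, 0, 4) vs (-3, 0, -4) ⇒ inequivalent

no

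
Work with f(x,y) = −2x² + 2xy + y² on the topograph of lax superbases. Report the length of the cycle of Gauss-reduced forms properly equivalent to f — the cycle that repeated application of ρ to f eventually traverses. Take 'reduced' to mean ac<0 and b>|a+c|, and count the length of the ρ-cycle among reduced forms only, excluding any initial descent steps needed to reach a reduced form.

D = 12, ⌊√D⌋ = 3
river: ρ → (1,2,-2)
river: ρ → (-2,2,1)
ρ-cycle length = 2 (tail of 0 descent steps not counted)

2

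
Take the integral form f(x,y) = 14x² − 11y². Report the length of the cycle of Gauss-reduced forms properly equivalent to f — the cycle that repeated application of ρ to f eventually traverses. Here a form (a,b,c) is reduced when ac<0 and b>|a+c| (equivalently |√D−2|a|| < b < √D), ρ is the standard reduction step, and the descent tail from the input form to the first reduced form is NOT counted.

D = 616, ⌊√D⌋ = 24
descent: ρ → (-11,22,3)  [lands on river]
river: ρ → (3,20,-18)
river: ρ → (-18,16,5)
river: ρ → (5,24,-2)
river: ρ → (-2,24,5)
river: ρ → (5,16,-18)
river: ρ → (-18,20,3)
river: ρ → (3,22,-11)
ρ-cycle length = 8 (tail of 1 descent step not counted)

8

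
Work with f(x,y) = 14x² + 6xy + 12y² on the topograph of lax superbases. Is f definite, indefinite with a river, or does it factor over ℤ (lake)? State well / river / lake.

D = b²−4ac = 6² − 4·14·12 = -636
D < 0 ⇒ definite ⇒ every region one sign ⇒ single well

well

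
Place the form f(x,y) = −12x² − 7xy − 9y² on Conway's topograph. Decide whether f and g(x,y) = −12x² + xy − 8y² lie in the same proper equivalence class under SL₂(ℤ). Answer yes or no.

D₁ = -383, D₂ = -383
f is negative-definite; reduce −f:
−f: flip: (12,7,9)→(9,-7,12)
−f: reduced (well bottom): (9,-7,12) with a≤c, −a<b≤a
flip sign back: reduced form of f is (-9,7,-12)
g is negative-definite; reduce −g:
−g: flip: (12,-1,8)→(8,1,12)
−g: reduced (well bottom): (8,1,12) with a≤c, −a<b≤a
flip sign back: reduced form of g is (-8,-1,-12)
reduced forms (-9, 7, -12) vs (-8, -1, -12) ⇒ inequivalent

no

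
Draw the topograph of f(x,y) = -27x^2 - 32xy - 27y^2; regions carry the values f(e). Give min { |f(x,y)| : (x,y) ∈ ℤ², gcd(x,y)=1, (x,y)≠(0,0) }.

translate: b→-22 (≡32 mod 54), so (27,32,27)→(27,-22,22)
flip: (27,-22,22)→(22,22,27)
reduced (well bottom): (22,22,27) with a≤c, −a<b≤a
well minimum |f| = |-22| = 22 (negative-definite)

22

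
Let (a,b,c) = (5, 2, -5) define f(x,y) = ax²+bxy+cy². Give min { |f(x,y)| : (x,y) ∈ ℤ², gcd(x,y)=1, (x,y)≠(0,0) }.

river: ρ → (-5,8,2)
river: ρ → (2,8,-5)
river: ρ → (-5,2,5)
river: ρ → (5,8,-2)
river: ρ → (-2,8,5)
river: ρ → (5,2,-5)
closes: descent 0, river 6
min |a| on river = 2

2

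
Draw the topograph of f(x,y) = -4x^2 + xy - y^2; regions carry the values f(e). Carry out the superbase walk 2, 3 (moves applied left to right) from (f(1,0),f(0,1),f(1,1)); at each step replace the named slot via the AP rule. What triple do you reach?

start (-4,-1,-4) = (f(1,0),f(0,1),f(1,1))
replace slot 2: 2·((-4)+(-4)) − (-1) = -15 → (-4,-15,-4)
replace slot 3: 2·((-4)+(-15)) − (-4) = -34 → (-4,-15,-34)

-4,-15,-34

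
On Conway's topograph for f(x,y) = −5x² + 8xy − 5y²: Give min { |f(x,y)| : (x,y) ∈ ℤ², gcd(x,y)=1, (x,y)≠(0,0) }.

translate: b→2 (≡-8 mod 10), so (5,-8,5)→(5,2,2)
flip: (5,2,2)→(2,-2,5)
translate: b→2 (≡-2 mod 4), so (2,-2,5)→(2,2,5)
reduced (well bottom): (2,2,5) with a≤c, −a<b≤a
well minimum |f| = |-2| = 2 (negative-definite)

2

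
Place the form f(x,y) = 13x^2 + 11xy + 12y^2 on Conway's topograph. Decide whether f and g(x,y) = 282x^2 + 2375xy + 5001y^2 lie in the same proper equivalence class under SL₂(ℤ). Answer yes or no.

D₁ = -503, D₂ = -503
f: flip: (13,11,12)→(12,-11,13)
f: reduced (well bottom): (12,-11,13) with a≤c, −a<b≤a
g: translate: b→119 (≡2375 mod 564), so (282,2375,5001)→(282,119,13)
g: flip: (282,119,13)→(13,-119,282)
g: translate: b→11 (≡-119 mod 26), so (13,-119,282)→(13,11,12)
g: flip: (13,11,12)→(12,-11,13)
g: reduced (well bottom): (12,-11,13) with a≤c, −a<b≤a
reduced forms (12, -11, 13) vs (12, -11, 13) ⇒ equivalent

yes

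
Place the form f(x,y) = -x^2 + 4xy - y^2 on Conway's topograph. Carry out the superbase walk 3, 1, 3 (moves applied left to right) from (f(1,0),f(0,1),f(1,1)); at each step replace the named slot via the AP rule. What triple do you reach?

start (-1,-1,2) = (f(1,0),f(0,1),f(1,1))
replace slot 3: 2·((-1)+(-1)) − 2 = -6 → (-1,-1,-6)
replace slot 1: 2·((-1)+(-6)) − (-1) = -13 → (-13,-1,-6)
replace slot 3: 2·((-13)+(-1)) − (-6) = -22 → (-13,-1,-22)

-13,-1,-22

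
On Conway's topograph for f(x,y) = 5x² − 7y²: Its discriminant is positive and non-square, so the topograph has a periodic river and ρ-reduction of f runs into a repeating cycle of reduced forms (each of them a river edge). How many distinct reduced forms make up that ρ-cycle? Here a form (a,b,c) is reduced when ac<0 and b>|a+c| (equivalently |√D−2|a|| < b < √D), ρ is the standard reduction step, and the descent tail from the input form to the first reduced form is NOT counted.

D = 140, ⌊√D⌋ = 11
descent: ρ → (-7,0,5)
descent: ρ → (5,10,-2)  [lands on river]
river: ρ → (-2,10,5)
ρ-cycle length = 2 (tail of 2 descent steps not counted)

2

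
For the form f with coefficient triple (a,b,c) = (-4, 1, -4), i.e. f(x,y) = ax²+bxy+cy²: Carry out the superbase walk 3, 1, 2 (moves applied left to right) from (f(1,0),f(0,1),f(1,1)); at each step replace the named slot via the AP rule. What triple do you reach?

start (-4,-4,-7) = (f(1,0),f(0,1),f(1,1))
replace slot 3: 2·((-4)+(-4)) − (-7) = -9 → (-4,-4,-9)
replace slot 1: 2·((-4)+(-9)) − (-4) = -22 → (-22,-4,-9)
replace slot 2: 2·((-22)+(-9)) − (-4) = -58 → (-22,-58,-9)

-22,-58,-9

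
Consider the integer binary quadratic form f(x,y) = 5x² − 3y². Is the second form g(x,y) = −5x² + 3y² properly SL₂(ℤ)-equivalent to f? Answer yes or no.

D₁ = 60, D₂ = 60
river cycle of f (length 2): (-3, 6, 2), (2, 6, -3)
river cycle of g (length 2): (3, 6, -2), (-2, 6, 3)
cycles differ ⇒ inequivalent

no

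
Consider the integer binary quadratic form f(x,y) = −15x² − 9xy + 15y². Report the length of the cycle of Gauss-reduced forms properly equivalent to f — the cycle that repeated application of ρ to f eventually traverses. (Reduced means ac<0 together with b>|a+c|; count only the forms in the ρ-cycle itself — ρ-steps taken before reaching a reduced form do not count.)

D = 981, ⌊√D⌋ = 31
descent: ρ → (15,9,-15)  [lands on river]
river: ρ → (-15,21,9)
river: ρ → (9,15,-21)
river: ρ → (-21,27,3)
river: ρ → (3,27,-21)
river: ρ → (-21,15,9)
river: ρ → (9,21,-15)
river: ρ → (-15,9,15)
river: ρ → (15,21,-9)
river: ρ → (-9,15,21)
river: ρ → (21,27,-3)
river: ρ → (-3,27,21)
river: ρ → (21,15,-9)
river: ρ → (-9,21,15)
ρ-cycle length = 14 (tail of 1 descent step not counted)

14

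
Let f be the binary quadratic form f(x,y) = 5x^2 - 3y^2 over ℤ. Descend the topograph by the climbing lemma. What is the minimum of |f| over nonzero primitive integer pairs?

descent: ρ → (-3,6,2)  [lands on river]
river: ρ → (2,6,-3)
closes: descent 1, river 2
min |a| on river = 2

2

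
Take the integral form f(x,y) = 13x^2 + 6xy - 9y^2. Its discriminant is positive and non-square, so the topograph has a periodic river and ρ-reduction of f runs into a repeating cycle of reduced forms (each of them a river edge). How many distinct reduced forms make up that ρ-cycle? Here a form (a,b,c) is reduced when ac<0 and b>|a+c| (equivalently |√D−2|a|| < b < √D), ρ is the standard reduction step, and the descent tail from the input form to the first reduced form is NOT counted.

D = 504, ⌊√D⌋ = 22
river: ρ → (-9,12,10)
river: ρ → (10,8,-11)
river: ρ → (-11,14,7)
river: ρ → (7,14,-11)
river: ρ → (-11,8,10)
river: ρ → (10,12,-9)
river: ρ → (-9,6,13)
river: ρ → (13,20,-2)
river: ρ → (-2,20,13)
river: ρ → (13,6,-9)
ρ-cycle length = 10 (tail of 0 descent steps not counted)

10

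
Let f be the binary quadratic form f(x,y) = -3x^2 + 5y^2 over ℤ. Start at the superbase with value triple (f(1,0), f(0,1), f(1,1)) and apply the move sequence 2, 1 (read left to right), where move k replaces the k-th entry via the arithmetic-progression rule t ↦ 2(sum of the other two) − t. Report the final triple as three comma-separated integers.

start (-3,5,2) = (f(1,0),f(0,1),f(1,1))
replace slot 2: 2·((-3)+2) − 5 = -7 → (-3,-7,2)
replace slot 1: 2·((-7)+2) − (-3) = -7 → (-7,-7,2)

-7,-7,2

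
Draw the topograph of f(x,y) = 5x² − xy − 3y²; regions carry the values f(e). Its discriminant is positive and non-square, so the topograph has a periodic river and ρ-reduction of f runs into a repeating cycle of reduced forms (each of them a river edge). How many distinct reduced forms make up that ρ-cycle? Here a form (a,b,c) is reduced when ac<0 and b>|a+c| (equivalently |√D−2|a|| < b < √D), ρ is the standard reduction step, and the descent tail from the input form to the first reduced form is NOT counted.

D = 61, ⌊√D⌋ = 7
descent: ρ → (-3,7,1)  [lands on river]
river: ρ → (1,7,-3)
river: ρ → (-3,5,3)
river: ρ → (3,7,-1)
river: ρ → (-1,7,3)
river: ρ → (3,5,-3)
ρ-cycle length = 6 (tail of 1 descent step not counted)

6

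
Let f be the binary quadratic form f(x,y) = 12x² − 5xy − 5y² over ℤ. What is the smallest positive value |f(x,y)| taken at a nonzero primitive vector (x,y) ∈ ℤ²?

descent: ρ → (-5,15,2)  [lands on river]
river: ρ → (2,13,-12)
river: ρ → (-12,11,3)
river: ρ → (3,13,-8)
river: ρ → (-8,3,8)
river: ρ → (8,13,-3)
river: ρ → (-3,11,12)
river: ρ → (12,13,-2)
river: ρ → (-2,15,5)
river: ρ → (5,15,-2)
river: ρ → (-2,13,12)
river: ρ → (12,11,-3)
river: ρ → (-3,13,8)
river: ρ → (8,3,-8)
river: ρ → (-8,13,3)
river: ρ → (3,11,-12)
river: ρ → (-12,13,2)
river: ρ → (2,15,-5)
closes: descent 1, river 18
min |a| on river = 2

2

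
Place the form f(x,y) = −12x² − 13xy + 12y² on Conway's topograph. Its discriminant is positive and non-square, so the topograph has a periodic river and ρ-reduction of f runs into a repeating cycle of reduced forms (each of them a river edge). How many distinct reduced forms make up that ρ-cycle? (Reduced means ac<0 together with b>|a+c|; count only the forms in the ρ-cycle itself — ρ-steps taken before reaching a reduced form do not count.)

D = 745, ⌊√D⌋ = 27
descent: ρ → (12,13,-12)  [lands on river]
river: ρ → (-12,11,13)
river: ρ → (13,15,-10)
river: ρ → (-10,25,3)
river: ρ → (3,23,-18)
river: ρ → (-18,13,8)
river: ρ → (8,19,-12)
river: ρ → (-12,5,15)
river: ρ → (15,25,-2)
river: ρ → (-2,27,2)
river: ρ → (2,25,-15)
river: ρ → (-15,5,12)
river: ρ → (12,19,-8)
river: ρ → (-8,13,18)
river: ρ → (18,23,-3)
river: ρ → (-3,25,10)
river: ρ → (10,15,-13)
river: ρ → (-13,11,12)
ρ-cycle length = 18 (tail of 1 descent step not counted)

18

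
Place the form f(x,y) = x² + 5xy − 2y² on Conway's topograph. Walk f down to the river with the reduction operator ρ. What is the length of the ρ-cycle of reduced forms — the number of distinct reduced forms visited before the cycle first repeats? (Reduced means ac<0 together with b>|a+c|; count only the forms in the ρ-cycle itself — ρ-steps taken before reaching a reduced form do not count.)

D = 33, ⌊√D⌋ = 5
river: ρ → (-2,3,3)
river: ρ → (3,3,-2)
river: ρ → (-2,5,1)
river: ρ → (1,5,-2)
ρ-cycle length = 4 (tail of 0 descent steps not counted)

4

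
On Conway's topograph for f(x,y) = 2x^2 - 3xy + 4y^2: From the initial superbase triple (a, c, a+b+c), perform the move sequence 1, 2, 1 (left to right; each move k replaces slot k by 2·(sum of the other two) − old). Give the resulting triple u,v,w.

start (2,4,3) = (f(1,0),f(0,1),f(1,1))
replace slot 1: 2·(4+3) − 2 = 12 → (12,4,3)
replace slot 2: 2·(12+3) − 4 = 26 → (12,26,3)
replace slot 1: 2·(26+3) − 12 = 46 → (46,26,3)

46,26,3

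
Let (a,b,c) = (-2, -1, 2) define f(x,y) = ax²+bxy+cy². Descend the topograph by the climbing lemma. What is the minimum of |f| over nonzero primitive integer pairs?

descent: ρ → (2,1,-2)  [lands on river]
river: ρ → (-2,3,1)
river: ρ → (1,3,-2)
river: ρ → (-2,1,2)
river: ρ → (2,3,-1)
river: ρ → (-1,3,2)
closes: descent 1, river 6
min |a| on river = 1

1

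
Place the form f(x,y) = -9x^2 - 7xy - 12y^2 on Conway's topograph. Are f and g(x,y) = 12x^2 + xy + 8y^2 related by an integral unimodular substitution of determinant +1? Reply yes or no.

D₁ = -383, D₂ = -383
f is negative-definite; reduce −f:
−f: reduced (well bottom): (9,7,12) with a≤c, −a<b≤a
flip sign back: reduced form of f is (-9,-7,-12)
g: flip: (12,1,8)→(8,-1,12)
g: reduced (well bottom): (8,-1,12) with a≤c, −a<b≤a
reduced forms (-9, -7, -12) vs (8, -1, 12) ⇒ inequivalent

no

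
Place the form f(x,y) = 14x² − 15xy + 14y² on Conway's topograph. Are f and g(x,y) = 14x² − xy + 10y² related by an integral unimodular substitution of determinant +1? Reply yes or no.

D₁ = -559, D₂ = -559
f: translate: b→13 (≡-15 mod 28), so (14,-15,14)→(14,13,13)
f: flip: (14,13,13)→(13,-13,14)
f: translate: b→13 (≡-13 mod 26), so (13,-13,14)→(13,13,14)
f: reduced (well bottom): (13,13,14) with a≤c, −a<b≤a
g: flip: (14,-1,10)→(10,1,14)
g: reduced (well bottom): (10,1,14) with a≤c, −a<b≤a
reduced forms (13, 13, 14) vs (10, 1, 14) ⇒ inequivalent

no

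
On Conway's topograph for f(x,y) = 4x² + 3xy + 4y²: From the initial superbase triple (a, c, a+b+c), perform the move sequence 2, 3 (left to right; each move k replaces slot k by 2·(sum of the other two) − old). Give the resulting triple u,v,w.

start (4,4,11) = (f(1,0),f(0,1),f(1,1))
replace slot 2: 2·(4+11) − 4 = 26 → (4,26,11)
replace slot 3: 2·(4+26) − 11 = 49 → (4,26,49)

4,26,49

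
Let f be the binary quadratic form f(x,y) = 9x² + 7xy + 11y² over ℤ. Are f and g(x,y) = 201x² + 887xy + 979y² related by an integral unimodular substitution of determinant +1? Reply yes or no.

D₁ = -347, D₂ = -347
f: reduced (well bottom): (9,7,11) with a≤c, −a<b≤a
g: translate: b→83 (≡887 mod 402), so (201,887,979)→(201,83,9)
g: flip: (201,83,9)→(9,-83,201)
g: translate: b→7 (≡-83 mod 18), so (9,-83,201)→(9,7,11)
g: reduced (well bottom): (9,7,11) with a≤c, −a<b≤a
reduced forms (9, 7, 11) vs (9, 7, 11) ⇒ equivalent

yes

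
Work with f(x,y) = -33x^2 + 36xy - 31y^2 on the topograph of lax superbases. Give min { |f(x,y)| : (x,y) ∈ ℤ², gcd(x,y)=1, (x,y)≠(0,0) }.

translate: b→30 (≡-36 mod 66), so (33,-36,31)→(33,30,28)
flip: (33,30,28)→(28,-30,33)
translate: b→26 (≡-30 mod 56), so (28,-30,33)→(28,26,31)
reduced (well bottom): (28,26,31) with a≤c, −a<b≤a
well minimum |f| = |-28| = 28 (negative-definite)

28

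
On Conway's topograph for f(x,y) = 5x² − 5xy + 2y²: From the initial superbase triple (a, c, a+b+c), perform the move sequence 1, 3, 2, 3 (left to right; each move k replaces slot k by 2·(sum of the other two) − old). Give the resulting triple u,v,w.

start (5,2,2) = (f(1,0),f(0,1),f(1,1))
replace slot 1: 2·(2+2) − 5 = 3 → (3,2,2)
replace slot 3: 2·(3+2) − 2 = 8 → (3,2,8)
replace slot 2: 2·(3+8) − 2 = 20 → (3,20,8)
replace slot 3: 2·(3+20) − 8 = 38 → (3,20,38)

3,20,38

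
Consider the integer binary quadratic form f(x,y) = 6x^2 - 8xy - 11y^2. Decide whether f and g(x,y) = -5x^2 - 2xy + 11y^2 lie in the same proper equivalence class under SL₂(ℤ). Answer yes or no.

D₁ = 328, D₂ = 224
discriminants differ ⇒ not SL₂(ℤ)-equivalent

no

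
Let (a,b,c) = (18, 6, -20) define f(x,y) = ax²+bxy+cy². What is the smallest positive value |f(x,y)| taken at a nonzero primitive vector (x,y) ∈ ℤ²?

river: ρ → (-20,34,4)
river: ρ → (4,38,-2)
river: ρ → (-2,38,4)
river: ρ → (4,34,-20)
river: ρ → (-20,6,18)
river: ρ → (18,30,-8)
river: ρ → (-8,34,10)
river: ρ → (10,26,-20)
river: ρ → (-20,14,16)
river: ρ → (16,18,-18)
river: ρ → (-18,18,16)
river: ρ → (16,14,-20)
river: ρ → (-20,26,10)
river: ρ → (10,34,-8)
river: ρ → (-8,30,18)
river: ρ → (18,6,-20)
closes: descent 0, river 16
min |a| on river = 2

2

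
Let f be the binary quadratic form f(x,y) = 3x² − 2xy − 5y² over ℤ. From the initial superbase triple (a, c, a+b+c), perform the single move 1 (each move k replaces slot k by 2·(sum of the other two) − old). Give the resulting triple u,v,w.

start (3,-5,-4) = (f(1,0),f(0,1),f(1,1))
replace slot 1: 2·((-5)+(-4)) − 3 = -21 → (-21,-5,-4)

-21,-5,-4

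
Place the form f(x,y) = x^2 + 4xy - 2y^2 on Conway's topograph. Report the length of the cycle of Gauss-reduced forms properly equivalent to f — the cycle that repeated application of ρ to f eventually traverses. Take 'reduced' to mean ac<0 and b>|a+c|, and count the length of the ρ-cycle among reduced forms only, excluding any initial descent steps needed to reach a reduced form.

D = 24, ⌊√D⌋ = 4
river: ρ → (-2,4,1)
river: ρ → (1,4,-2)
ρ-cycle length = 2 (tail of 0 descent steps not counted)

2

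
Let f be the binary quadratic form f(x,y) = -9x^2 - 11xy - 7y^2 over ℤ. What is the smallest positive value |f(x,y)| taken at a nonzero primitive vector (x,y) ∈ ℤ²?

translate: b→-7 (≡11 mod 18), so (9,11,7)→(9,-7,5)
flip: (9,-7,5)→(5,7,9)
translate: b→-3 (≡7 mod 10), so (5,7,9)→(5,-3,7)
reduced (well bottom): (5,-3,7) with a≤c, −a<b≤a
well minimum |f| = |-5| = 5 (negative-definite)

5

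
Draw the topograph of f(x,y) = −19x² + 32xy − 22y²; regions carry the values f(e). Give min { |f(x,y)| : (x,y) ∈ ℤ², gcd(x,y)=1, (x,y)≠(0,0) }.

translate: b→6 (≡-32 mod 38), so (19,-32,22)→(19,6,9)
flip: (19,6,9)→(9,-6,19)
reduced (well bottom): (9,-6,19) with a≤c, −a<b≤a
well minimum |f| = |-9| = 9 (negative-definite)

9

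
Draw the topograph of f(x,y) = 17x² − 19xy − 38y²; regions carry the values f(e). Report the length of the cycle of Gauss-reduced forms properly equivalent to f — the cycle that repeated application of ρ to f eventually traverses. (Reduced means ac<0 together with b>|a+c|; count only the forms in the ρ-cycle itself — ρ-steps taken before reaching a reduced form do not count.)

D = 2945, ⌊√D⌋ = 54
descent: ρ → (-38,19,17)
descent: ρ → (17,49,-8)  [lands on river]
river: ρ → (-8,47,23)
river: ρ → (23,45,-10)
river: ρ → (-10,35,43)
river: ρ → (43,51,-2)
river: ρ → (-2,53,17)
ρ-cycle length = 6 (tail of 2 descent steps not counted)

6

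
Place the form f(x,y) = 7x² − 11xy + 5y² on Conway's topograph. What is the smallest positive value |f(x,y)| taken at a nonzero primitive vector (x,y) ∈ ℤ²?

translate: b→3 (≡-11 mod 14), so (7,-11,5)→(7,3,1)
flip: (7,3,1)→(1,-3,7)
translate: b→1 (≡-3 mod 2), so (1,-3,7)→(1,1,5)
reduced (well bottom): (1,1,5) with a≤c, −a<b≤a
well minimum = a = 1

1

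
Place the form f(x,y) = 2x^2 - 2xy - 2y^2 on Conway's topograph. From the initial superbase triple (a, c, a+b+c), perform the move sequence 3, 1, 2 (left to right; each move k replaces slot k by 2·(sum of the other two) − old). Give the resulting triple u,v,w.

start (2,-2,-2) = (f(1,0),f(0,1),f(1,1))
replace slot 3: 2·(2+(-2)) − (-2) = 2 → (2,-2,2)
replace slot 1: 2·((-2)+2) − 2 = -2 → (-2,-2,2)
replace slot 2: 2·((-2)+2) − (-2) = 2 → (-2,2,2)

-2,2,2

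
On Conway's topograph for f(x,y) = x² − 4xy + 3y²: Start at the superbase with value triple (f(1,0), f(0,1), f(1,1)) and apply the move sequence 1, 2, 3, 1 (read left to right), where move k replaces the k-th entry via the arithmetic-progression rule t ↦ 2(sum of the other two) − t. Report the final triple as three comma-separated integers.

start (1,3,0) = (f(1,0),f(0,1),f(1,1))
replace slot 1: 2·(3+0) − 1 = 5 → (5,3,0)
replace slot 2: 2·(5+0) − 3 = 7 → (5,7,0)
replace slot 3: 2·(5+7) − 0 = 24 → (5,7,24)
replace slot 1: 2·(7+24) − 5 = 57 → (57,7,24)

57,7,24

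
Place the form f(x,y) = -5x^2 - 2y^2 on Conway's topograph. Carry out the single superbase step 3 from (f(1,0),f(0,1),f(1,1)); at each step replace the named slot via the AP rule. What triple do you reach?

start (-5,-2,-7) = (f(1,0),f(0,1),f(1,1))
replace slot 3: 2·((-5)+(-2)) − (-7) = -7 → (-5,-2,-7)

-5,-2,-7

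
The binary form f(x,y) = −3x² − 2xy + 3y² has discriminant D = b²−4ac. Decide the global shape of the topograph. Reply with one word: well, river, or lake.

D = b²−4ac = (-2)² − 4·(-3)·3 = 40
D > 0 non-square ⇒ indefinite ⇒ periodic river

river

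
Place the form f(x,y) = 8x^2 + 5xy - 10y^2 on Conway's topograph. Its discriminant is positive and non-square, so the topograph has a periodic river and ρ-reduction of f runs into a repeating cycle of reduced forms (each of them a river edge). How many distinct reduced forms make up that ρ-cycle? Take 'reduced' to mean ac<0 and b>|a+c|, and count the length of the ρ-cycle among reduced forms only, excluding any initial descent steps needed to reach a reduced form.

D = 345, ⌊√D⌋ = 18
river: ρ → (-10,15,3)
river: ρ → (3,15,-10)
river: ρ → (-10,5,8)
river: ρ → (8,11,-7)
river: ρ → (-7,17,2)
river: ρ → (2,15,-15)
river: ρ → (-15,15,2)
river: ρ → (2,17,-7)
river: ρ → (-7,11,8)
river: ρ → (8,5,-10)
ρ-cycle length = 10 (tail of 0 descent steps not counted)

10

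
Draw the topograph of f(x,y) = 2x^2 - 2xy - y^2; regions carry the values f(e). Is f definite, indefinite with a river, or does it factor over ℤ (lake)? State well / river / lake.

D = b²−4ac = (-2)² − 4·2·(-1) = 12
D > 0 non-square ⇒ indefinite ⇒ periodic river

river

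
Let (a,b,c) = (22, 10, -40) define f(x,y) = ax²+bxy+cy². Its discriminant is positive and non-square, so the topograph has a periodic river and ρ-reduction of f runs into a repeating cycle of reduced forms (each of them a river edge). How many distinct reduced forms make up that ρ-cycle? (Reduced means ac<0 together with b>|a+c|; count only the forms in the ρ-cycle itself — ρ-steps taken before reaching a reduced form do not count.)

D = 3620, ⌊√D⌋ = 60
descent: ρ → (-40,-10,22)
descent: ρ → (22,54,-8)  [lands on river]
river: ρ → (-8,58,8)
river: ρ → (8,54,-22)
river: ρ → (-22,34,28)
river: ρ → (28,22,-28)
river: ρ → (-28,34,22)
ρ-cycle length = 6 (tail of 2 descent steps not counted)

6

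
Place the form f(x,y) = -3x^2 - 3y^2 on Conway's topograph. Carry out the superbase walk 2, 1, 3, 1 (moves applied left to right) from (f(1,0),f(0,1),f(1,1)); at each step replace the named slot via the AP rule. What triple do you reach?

start (-3,-3,-6) = (f(1,0),f(0,1),f(1,1))
replace slot 2: 2·((-3)+(-6)) − (-3) = -15 → (-3,-15,-6)
replace slot 1: 2·((-15)+(-6)) − (-3) = -39 → (-39,-15,-6)
replace slot 3: 2·((-39)+(-15)) − (-6) = -102 → (-39,-15,-102)
replace slot 1: 2·((-15)+(-102)) − (-39) = -195 → (-195,-15,-102)

-195,-15,-102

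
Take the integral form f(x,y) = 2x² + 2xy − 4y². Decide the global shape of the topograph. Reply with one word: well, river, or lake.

D = b²−4ac = 2² − 4·2·(-4) = 36
D = 6² is a perfect square ⇒ form factors over ℤ ⇒ lakes

lake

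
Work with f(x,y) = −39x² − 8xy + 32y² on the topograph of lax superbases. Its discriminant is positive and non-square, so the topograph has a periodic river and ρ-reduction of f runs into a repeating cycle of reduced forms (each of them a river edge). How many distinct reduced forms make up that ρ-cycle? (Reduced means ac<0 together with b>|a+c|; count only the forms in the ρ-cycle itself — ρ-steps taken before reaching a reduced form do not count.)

D = 5056, ⌊√D⌋ = 71
descent: ρ → (32,8,-39)  [lands on river]
river: ρ → (-39,70,1)
river: ρ → (1,70,-39)
river: ρ → (-39,8,32)
river: ρ → (32,56,-15)
river: ρ → (-15,64,16)
river: ρ → (16,64,-15)
river: ρ → (-15,56,32)
ρ-cycle length = 8 (tail of 1 descent step not counted)

8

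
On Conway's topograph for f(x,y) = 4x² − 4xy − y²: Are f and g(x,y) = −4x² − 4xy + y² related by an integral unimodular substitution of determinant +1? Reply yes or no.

D₁ = 32, D₂ = 32
river cycle of f (length 2): (-1, 4, 4), (4, 4, -1)
river cycle of g (length 2): (1, 4, -4), (-4, 4, 1)
cycles differ ⇒ inequivalent

no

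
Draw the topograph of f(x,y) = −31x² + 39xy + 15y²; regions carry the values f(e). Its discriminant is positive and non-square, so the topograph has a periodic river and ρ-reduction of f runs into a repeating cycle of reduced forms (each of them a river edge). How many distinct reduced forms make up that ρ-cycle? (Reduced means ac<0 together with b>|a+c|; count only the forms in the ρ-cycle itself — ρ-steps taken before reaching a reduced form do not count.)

D = 3381, ⌊√D⌋ = 58
river: ρ → (15,51,-13)
river: ρ → (-13,53,11)
river: ρ → (11,57,-3)
river: ρ → (-3,57,11)
river: ρ → (11,53,-13)
river: ρ → (-13,51,15)
river: ρ → (15,39,-31)
river: ρ → (-31,23,23)
river: ρ → (23,23,-31)
river: ρ → (-31,39,15)
ρ-cycle length = 10 (tail of 0 descent steps not counted)

10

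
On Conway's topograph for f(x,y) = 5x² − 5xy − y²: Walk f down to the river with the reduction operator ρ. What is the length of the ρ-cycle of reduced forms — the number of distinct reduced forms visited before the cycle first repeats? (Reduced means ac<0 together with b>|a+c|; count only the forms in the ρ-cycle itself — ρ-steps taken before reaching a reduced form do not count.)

D = 45, ⌊√D⌋ = 6
descent: ρ → (-1,5,5)  [lands on river]
river: ρ → (5,5,-1)
ρ-cycle length = 2 (tail of 1 descent step not counted)

2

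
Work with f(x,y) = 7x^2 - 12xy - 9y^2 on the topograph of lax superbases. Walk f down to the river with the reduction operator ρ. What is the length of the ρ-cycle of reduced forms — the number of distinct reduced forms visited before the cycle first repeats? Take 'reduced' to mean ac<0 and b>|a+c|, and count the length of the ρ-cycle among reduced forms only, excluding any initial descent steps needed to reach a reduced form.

D = 396, ⌊√D⌋ = 19
descent: ρ → (-9,12,7)  [lands on river]
river: ρ → (7,16,-5)
river: ρ → (-5,14,10)
river: ρ → (10,6,-9)
ρ-cycle length = 4 (tail of 1 descent step not counted)

4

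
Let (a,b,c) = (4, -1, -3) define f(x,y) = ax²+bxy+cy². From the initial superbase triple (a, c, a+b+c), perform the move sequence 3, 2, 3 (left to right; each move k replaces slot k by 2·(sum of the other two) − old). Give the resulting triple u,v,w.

start (4,-3,0) = (f(1,0),f(0,1),f(1,1))
replace slot 3: 2·(4+(-3)) − 0 = 2 → (4,-3,2)
replace slot 2: 2·(4+2) − (-3) = 15 → (4,15,2)
replace slot 3: 2·(4+15) − 2 = 36 → (4,15,36)

4,15,36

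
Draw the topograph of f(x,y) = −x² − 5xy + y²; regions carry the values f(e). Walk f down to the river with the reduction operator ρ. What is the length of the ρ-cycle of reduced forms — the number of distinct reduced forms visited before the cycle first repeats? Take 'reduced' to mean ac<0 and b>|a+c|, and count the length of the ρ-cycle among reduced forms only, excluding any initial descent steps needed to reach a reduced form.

D = 29, ⌊√D⌋ = 5
descent: ρ → (1,5,-1)  [lands on river]
river: ρ → (-1,5,1)
ρ-cycle length = 2 (tail of 1 descent step not counted)

2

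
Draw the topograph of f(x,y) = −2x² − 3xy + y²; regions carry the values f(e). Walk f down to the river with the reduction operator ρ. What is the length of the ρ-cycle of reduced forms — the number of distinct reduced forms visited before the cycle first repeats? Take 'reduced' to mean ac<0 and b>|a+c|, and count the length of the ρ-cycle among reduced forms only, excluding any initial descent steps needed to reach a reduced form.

D = 17, ⌊√D⌋ = 4
descent: ρ → (1,3,-2)  [lands on river]
river: ρ → (-2,1,2)
river: ρ → (2,3,-1)
river: ρ → (-1,3,2)
river: ρ → (2,1,-2)
river: ρ → (-2,3,1)
ρ-cycle length = 6 (tail of 1 descent step not counted)

6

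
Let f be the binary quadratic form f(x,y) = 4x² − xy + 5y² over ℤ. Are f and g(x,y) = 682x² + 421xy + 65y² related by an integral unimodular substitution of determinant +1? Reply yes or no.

D₁ = -79, D₂ = -79
f: reduced (well bottom): (4,-1,5) with a≤c, −a<b≤a
g: flip: (682,421,65)→(65,-421,682)
g: translate: b→-31 (≡-421 mod 130), so (65,-421,682)→(65,-31,4)
g: flip: (65,-31,4)→(4,31,65)
g: translate: b→-1 (≡31 mod 8), so (4,31,65)→(4,-1,5)
g: reduced (well bottom): (4,-1,5) with a≤c, −a<b≤a
reduced forms (4, -1, 5) vs (4, -1, 5) ⇒ equivalent

yes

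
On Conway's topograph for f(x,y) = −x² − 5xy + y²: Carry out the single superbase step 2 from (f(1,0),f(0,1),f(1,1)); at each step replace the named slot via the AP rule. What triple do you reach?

start (-1,1,-5) = (f(1,0),f(0,1),f(1,1))
replace slot 2: 2·((-1)+(-5)) − 1 = -13 → (-1,-13,-5)

-1,-13,-5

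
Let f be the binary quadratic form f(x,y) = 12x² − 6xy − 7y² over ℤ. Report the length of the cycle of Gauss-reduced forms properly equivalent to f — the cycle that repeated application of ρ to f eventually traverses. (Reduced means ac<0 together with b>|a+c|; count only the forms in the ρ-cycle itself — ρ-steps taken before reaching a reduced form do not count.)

D = 372, ⌊√D⌋ = 19
descent: ρ → (-7,6,12)  [lands on river]
river: ρ → (12,18,-1)
river: ρ → (-1,18,12)
river: ρ → (12,6,-7)
river: ρ → (-7,8,11)
river: ρ → (11,14,-4)
river: ρ → (-4,18,3)
river: ρ → (3,18,-4)
river: ρ → (-4,14,11)
river: ρ → (11,8,-7)
ρ-cycle length = 10 (tail of 1 descent step not counted)

10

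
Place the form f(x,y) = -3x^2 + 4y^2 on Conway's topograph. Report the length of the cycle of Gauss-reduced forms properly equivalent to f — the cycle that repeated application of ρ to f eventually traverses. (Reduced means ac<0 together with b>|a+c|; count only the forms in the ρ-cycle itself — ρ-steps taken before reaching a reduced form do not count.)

D = 48, ⌊√D⌋ = 6
descent: ρ → (4,0,-3)
descent: ρ → (-3,6,1)  [lands on river]
river: ρ → (1,6,-3)
ρ-cycle length = 2 (tail of 2 descent steps not counted)

2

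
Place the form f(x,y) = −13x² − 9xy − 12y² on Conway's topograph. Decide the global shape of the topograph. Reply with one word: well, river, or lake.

D = b²−4ac = (-9)² − 4·(-13)·(-12) = -543
D < 0 ⇒ definite ⇒ every region one sign ⇒ single well

well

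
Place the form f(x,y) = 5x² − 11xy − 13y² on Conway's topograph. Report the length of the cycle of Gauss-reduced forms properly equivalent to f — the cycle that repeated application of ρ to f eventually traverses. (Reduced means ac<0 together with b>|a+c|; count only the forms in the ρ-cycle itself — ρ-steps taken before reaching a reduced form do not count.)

D = 381, ⌊√D⌋ = 19
descent: ρ → (-13,11,5)  [lands on river]
river: ρ → (5,19,-1)
river: ρ → (-1,19,5)
river: ρ → (5,11,-13)
river: ρ → (-13,15,3)
river: ρ → (3,15,-13)
ρ-cycle length = 6 (tail of 1 descent step not counted)

6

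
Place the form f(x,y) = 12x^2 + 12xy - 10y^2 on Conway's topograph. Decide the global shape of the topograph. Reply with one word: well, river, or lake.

D = b²−4ac = 12² − 4·12·(-10) = 624
D > 0 non-square ⇒ indefinite ⇒ periodic river

river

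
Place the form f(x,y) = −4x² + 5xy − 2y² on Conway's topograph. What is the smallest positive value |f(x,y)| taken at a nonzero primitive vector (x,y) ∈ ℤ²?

translate: b→3 (≡-5 mod 8), so (4,-5,2)→(4,3,1)
flip: (4,3,1)→(1,-3,4)
translate: b→1 (≡-3 mod 2), so (1,-3,4)→(1,1,2)
reduced (well bottom): (1,1,2) with a≤c, −a<b≤a
well minimum |f| = |-1| = 1 (negative-definite)

1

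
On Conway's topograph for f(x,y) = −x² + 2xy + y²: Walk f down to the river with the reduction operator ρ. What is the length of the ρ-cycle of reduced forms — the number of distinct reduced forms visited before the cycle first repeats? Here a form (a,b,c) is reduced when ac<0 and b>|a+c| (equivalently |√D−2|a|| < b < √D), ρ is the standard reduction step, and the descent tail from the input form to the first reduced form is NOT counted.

D = 8, ⌊√D⌋ = 2
river: ρ → (1,2,-1)
river: ρ → (-1,2,1)
ρ-cycle length = 2 (tail of 0 descent steps not counted)

2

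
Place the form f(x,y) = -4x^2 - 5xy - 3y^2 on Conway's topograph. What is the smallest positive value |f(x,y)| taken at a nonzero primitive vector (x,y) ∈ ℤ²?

translate: b→-3 (≡5 mod 8), so (4,5,3)→(4,-3,2)
flip: (4,-3,2)→(2,3,4)
translate: b→-1 (≡3 mod 4), so (2,3,4)→(2,-1,3)
reduced (well bottom): (2,-1,3) with a≤c, −a<b≤a
well minimum |f| = |-2| = 2 (negative-definite)

2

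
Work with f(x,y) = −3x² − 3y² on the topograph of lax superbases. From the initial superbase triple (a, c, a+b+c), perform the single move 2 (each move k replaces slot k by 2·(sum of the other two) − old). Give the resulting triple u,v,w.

start (-3,-3,-6) = (f(1,0),f(0,1),f(1,1))
replace slot 2: 2·((-3)+(-6)) − (-3) = -15 → (-3,-15,-6)

-3,-15,-6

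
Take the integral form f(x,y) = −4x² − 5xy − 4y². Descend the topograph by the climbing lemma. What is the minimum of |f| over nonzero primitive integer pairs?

translate: b→-3 (≡5 mod 8), so (4,5,4)→(4,-3,3)
flip: (4,-3,3)→(3,3,4)
reduced (well bottom): (3,3,4) with a≤c, −a<b≤a
well minimum |f| = |-3| = 3 (negative-definite)

3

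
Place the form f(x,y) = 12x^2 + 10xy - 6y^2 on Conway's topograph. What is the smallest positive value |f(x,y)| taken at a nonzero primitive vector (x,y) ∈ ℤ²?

river: ρ → (-6,14,8)
river: ρ → (8,18,-2)
river: ρ → (-2,18,8)
river: ρ → (8,14,-6)
river: ρ → (-6,10,12)
river: ρ → (12,14,-4)
river: ρ → (-4,18,4)
river: ρ → (4,14,-12)
river: ρ → (-12,10,6)
river: ρ → (6,14,-8)
river: ρ → (-8,18,2)
river: ρ → (2,18,-8)
river: ρ → (-8,14,6)
river: ρ → (6,10,-12)
river: ρ → (-12,14,4)
river: ρ → (4,18,-4)
river: ρ → (-4,14,12)
river: ρ → (12,10,-6)
closes: descent 0, river 18
min |a| on river = 2

2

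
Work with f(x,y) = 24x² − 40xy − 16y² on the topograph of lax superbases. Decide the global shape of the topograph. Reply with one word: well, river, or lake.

D = b²−4ac = (-40)² − 4·24·(-16) = 3136
D = 56² is a perfect square ⇒ form factors over ℤ ⇒ lakes

lake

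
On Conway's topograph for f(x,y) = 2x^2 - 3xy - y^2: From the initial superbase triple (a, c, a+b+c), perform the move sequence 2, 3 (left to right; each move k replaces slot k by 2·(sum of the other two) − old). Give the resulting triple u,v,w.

start (2,-1,-2) = (f(1,0),f(0,1),f(1,1))
replace slot 2: 2·(2+(-2)) − (-1) = 1 → (2,1,-2)
replace slot 3: 2·(2+1) − (-2) = 8 → (2,1,8)

2,1,8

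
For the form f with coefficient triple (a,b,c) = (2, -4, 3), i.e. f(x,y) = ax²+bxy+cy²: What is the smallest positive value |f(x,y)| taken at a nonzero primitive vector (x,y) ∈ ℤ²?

translate: b→0 (≡-4 mod 4), so (2,-4,3)→(2,0,1)
flip: (2,0,1)→(1,0,2)
reduced (well bottom): (1,0,2) with a≤c, −a<b≤a
well minimum = a = 1

1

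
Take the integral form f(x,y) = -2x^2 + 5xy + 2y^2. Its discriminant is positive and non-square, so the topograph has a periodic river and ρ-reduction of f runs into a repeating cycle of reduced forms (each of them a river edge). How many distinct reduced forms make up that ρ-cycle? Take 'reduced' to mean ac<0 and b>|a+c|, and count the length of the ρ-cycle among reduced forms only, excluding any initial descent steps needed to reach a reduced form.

D = 41, ⌊√D⌋ = 6
river: ρ → (2,3,-4)
river: ρ → (-4,5,1)
river: ρ → (1,5,-4)
river: ρ → (-4,3,2)
river: ρ → (2,5,-2)
river: ρ → (-2,3,4)
river: ρ → (4,5,-1)
river: ρ → (-1,5,4)
river: ρ → (4,3,-2)
river: ρ → (-2,5,2)
ρ-cycle length = 10 (tail of 0 descent steps not counted)

10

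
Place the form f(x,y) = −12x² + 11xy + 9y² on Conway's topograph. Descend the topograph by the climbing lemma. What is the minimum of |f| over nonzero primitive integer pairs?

river: ρ → (9,7,-14)
river: ρ → (-14,21,2)
river: ρ → (2,23,-3)
river: ρ → (-3,19,16)
river: ρ → (16,13,-6)
river: ρ → (-6,23,1)
river: ρ → (1,23,-6)
river: ρ → (-6,13,16)
river: ρ → (16,19,-3)
river: ρ → (-3,23,2)
river: ρ → (2,21,-14)
river: ρ → (-14,7,9)
river: ρ → (9,11,-12)
river: ρ → (-12,13,8)
river: ρ → (8,19,-6)
river: ρ → (-6,17,11)
river: ρ → (11,5,-12)
river: ρ → (-12,19,4)
river: ρ → (4,21,-7)
river: ρ → (-7,21,4)
river: ρ → (4,19,-12)
river: ρ → (-12,5,11)
river: ρ → (11,17,-6)
river: ρ → (-6,19,8)
river: ρ → (8,13,-12)
river: ρ → (-12,11,9)
closes: descent 0, river 26
min |a| on river = 1

1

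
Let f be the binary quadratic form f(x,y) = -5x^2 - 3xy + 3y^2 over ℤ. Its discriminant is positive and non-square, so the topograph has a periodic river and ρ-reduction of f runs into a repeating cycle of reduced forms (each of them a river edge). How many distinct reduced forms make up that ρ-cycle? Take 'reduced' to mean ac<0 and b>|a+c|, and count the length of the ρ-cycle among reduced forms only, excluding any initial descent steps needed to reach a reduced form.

D = 69, ⌊√D⌋ = 8
descent: ρ → (3,3,-5)  [lands on river]
river: ρ → (-5,7,1)
river: ρ → (1,7,-5)
river: ρ → (-5,3,3)
ρ-cycle length = 4 (tail of 1 descent step not counted)

4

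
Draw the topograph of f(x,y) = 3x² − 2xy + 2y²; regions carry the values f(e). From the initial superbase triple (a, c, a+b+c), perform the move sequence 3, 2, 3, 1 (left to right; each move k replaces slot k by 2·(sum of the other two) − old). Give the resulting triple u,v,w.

start (3,2,3) = (f(1,0),f(0,1),f(1,1))
replace slot 3: 2·(3+2) − 3 = 7 → (3,2,7)
replace slot 2: 2·(3+7) − 2 = 18 → (3,18,7)
replace slot 3: 2·(3+18) − 7 = 35 → (3,18,35)
replace slot 1: 2·(18+35) − 3 = 103 → (103,18,35)

103,18,35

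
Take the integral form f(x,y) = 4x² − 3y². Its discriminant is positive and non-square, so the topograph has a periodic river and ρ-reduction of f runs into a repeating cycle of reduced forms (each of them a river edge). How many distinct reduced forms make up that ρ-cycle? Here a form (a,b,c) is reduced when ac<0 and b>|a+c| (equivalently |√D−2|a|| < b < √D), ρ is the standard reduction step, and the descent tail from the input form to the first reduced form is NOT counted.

D = 48, ⌊√D⌋ = 6
descent: ρ → (-3,6,1)  [lands on river]
river: ρ → (1,6,-3)
ρ-cycle length = 2 (tail of 1 descent step not counted)

2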